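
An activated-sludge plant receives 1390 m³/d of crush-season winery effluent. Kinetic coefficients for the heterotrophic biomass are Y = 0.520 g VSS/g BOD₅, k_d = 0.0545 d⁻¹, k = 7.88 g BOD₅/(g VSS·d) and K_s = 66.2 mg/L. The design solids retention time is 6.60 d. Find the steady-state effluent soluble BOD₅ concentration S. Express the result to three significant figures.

For a completely mixed reactor with recycle the Lawrence–McCarty relation gives S = K_s·(1 + k_d·θ_c) / [θ_c·(Y·k − k_d) − 1] = 66.2 × (1 + 0.0545 × 6.60) / [6.60 × (0.520 × 7.88 − 0.0545) − 1] = 90.01 / 25.68 = 3.505 mg/L.

S ≈ 3.50 mg/L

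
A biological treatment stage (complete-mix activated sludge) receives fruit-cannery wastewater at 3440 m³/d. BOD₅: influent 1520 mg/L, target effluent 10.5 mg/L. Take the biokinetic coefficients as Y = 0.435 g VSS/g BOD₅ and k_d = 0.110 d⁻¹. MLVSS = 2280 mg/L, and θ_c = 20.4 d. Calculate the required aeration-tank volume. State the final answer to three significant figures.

Steady-state biomass mass balance: V·X·(1 + k_d·θ_c) = Y·Q·(S₀ − S)·θ_c, so V = 0.435 × 3440 × (1520 − 10.5) × 20.4 / [2280 × (1 + 0.110 × 20.4)] = 4.61×10^7 / 7396 = 6230 m³.

V ≈ 6230 m³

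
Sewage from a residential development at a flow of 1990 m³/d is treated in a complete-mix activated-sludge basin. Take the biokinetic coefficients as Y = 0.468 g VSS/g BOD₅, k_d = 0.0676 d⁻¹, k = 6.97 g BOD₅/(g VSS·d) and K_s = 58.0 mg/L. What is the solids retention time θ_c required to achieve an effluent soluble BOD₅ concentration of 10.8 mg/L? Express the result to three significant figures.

Specific growth rate at S = 10.8 mg/L: μ = YkS/(K_s+S) = 0.468·6.97·10.8/(58.0+10.8) = 0.5121 d⁻¹.
1/θ_c = 0.5121 − 0.0676 = 0.4445 d⁻¹, so θ_c = 2.250 d.

θ_c ≈ 2.25 d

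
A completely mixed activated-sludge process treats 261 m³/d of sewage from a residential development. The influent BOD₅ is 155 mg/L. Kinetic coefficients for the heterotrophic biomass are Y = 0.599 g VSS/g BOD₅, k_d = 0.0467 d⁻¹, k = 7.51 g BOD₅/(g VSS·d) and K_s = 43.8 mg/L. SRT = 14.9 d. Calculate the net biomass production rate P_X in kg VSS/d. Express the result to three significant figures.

P_X ≈ 14.2 kg VSS/d

Effluent substrate depends only on kinetics and SRT: S = K_s(1 + k_d θ_c) / [θ_c(Yk − k_d) − 1] = 43.8 × (1 + 0.0467 × 14.9) / [14.9 × (0.599 × 7.51 − 0.0467) − 1] = 74.28 / 65.33 = 1.137 mg/L.
Y_obs = Y / (1 + k_d θ_c) = 0.599 / (1 + 0.0467 × 14.9) = 0.599 / 1.696 = 0.3532.
Q·(S₀ − S) = 261 × (155 − 1.14) × 10⁻³ = 40.16 kg/d removed.
P_X = Y_obs · Q(S₀ − S) = 0.3532 × 40.16 = 14.18 kg VSS/d.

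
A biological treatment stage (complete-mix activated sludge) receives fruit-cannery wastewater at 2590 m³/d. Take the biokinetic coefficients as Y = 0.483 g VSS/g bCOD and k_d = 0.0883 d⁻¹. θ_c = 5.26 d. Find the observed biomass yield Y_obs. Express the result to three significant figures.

Y_obs ≈ 0.330 g VSS/g bCOD

Correct the yield for decay: Y_obs = Y/(1 + k_d θ_c) = 0.483 / (1 + 0.0883 × 5.26) = 0.483 / 1.464 = 0.3298.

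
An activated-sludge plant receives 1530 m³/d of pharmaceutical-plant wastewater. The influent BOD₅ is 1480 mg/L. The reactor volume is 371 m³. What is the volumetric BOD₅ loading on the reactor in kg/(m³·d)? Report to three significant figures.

L_v ≈ 6.10 kg BOD₅/(m³·d)

Volumetric loading L_v = Q·S₀ / V = 1530 × 1480 g/m³ / 371.0 m³ = 6104 g/(m³·d) = 6.104 kg BOD₅/(m³·d).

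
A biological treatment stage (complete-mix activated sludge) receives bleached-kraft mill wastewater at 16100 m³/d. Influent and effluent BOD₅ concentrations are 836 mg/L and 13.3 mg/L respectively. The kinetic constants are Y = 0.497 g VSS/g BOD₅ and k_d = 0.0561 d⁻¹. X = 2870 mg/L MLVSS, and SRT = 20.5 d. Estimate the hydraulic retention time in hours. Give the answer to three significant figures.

τ ≈ 32.6 h

From the SRT design equation V = Y Q (S₀−S) θ_c / [X (1 + k_d θ_c)] = 0.497 × 16100 × (836 − 13.3) × 20.5 / [2870 × (1 + 0.0561 × 20.5)] = 1.35×10^8 / 6171 = 21870 m³.
τ = V/Q = 21870/16100 = 1.358 d, or 32.60 h.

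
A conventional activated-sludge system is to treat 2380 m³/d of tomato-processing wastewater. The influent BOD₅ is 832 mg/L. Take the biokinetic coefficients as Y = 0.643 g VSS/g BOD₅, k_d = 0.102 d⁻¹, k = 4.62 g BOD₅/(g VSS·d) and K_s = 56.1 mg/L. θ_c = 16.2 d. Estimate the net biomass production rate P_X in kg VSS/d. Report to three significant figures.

P_X ≈ 478 kg VSS/d

Effluent substrate depends only on kinetics and SRT: S = K_s(1 + k_d θ_c) / [θ_c(Yk − k_d) − 1] = 56.1 × (1 + 0.102 × 16.2) / [16.2 × (0.643 × 4.62 − 0.102) − 1] = 148.8 / 45.47 = 3.272 mg/L.
Observed yield with endogenous decay: Y_obs = Y / (1 + k_d·θ_c) = 0.643 / (1 + 0.102 × 16.2) = 0.643 / 2.652 = 0.2424 g VSS/g BOD₅.
Substrate removed = Q·(S₀ − S) = 2380 m³/d × (832 − 3.27) g/m³ = 1.97×10^6 g/d = 1972 kg/d.
Net biomass production P_X = Y_obs × Q·(S₀ − S) = 0.2424 × 1972 = 478.1 kg VSS/d.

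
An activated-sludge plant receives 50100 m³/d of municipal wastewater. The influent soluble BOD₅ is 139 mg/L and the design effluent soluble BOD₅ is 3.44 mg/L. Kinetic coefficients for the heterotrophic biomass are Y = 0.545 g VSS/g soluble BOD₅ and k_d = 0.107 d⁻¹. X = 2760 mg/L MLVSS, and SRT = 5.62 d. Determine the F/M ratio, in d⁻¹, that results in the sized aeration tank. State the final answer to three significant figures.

Rearranging the biomass balance for a CMAS with decay, V = Y·Q·ΔS·θ_c / [X·(1+k_d θ_c)] = 0.545 × 50100 × (139 − 3.44) × 5.62 / [2760 × (1 + 0.107 × 5.62)] = 2.08×10^7 / 4420 = 4707 m³.
F/M = applied load / biomass = Q·S₀/(V·X) = 50100 × 139 / (4707 × 2760) = 0.5361 d⁻¹.

F/M ≈ 0.536 d⁻¹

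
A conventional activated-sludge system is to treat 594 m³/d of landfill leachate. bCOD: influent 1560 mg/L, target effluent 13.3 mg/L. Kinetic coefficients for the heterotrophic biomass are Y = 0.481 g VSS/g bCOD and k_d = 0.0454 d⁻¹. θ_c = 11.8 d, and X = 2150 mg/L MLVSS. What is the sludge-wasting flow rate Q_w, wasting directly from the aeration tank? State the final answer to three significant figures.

From the SRT design equation V = Y Q (S₀−S) θ_c / [X (1 + k_d θ_c)] = 0.481 × 594 × (1560 − 13.3) × 11.8 / [2150 × (1 + 0.0454 × 11.8)] = 5.21×10^6 / 3302 = 1579 m³.
For wasting at MLVSS concentration, Q_w = V/θ_c = 1579/11.8 = 133.8 m³/d.

Q_w ≈ 134 m³/d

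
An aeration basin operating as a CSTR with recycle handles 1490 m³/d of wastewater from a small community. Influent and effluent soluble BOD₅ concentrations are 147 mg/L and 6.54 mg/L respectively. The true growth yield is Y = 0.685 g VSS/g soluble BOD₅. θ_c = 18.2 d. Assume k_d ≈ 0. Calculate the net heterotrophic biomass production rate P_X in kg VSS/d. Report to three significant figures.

With endogenous decay neglected, the observed yield equals the true yield: Y_obs = Y = 0.685 g VSS/g soluble BOD₅.
Q·(S₀ − S) = 1490 × (147 − 6.54) × 10⁻³ = 209.3 kg/d removed.
Net biomass production P_X = Y_obs × Q·(S₀ − S) = 0.6850 × 209.3 = 143.4 kg VSS/d.

P_X ≈ 143 kg VSS/d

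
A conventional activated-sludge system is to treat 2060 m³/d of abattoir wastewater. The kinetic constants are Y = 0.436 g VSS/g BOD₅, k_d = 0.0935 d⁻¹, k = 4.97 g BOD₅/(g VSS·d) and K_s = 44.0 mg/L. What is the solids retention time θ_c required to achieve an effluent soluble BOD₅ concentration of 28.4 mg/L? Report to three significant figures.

From 1/θ_c = Y·k·S/(K_s + S) − k_d: Y·k·S/(K_s+S) = 0.436 × 4.97 × 28.4 / (44.0 + 28.4) = 0.8500 d⁻¹.
Then 1/θ_c = μ − k_d = 0.8500 − 0.0935 = 0.7565 d⁻¹, giving θ_c = 1.322 d.

θ_c ≈ 1.32 d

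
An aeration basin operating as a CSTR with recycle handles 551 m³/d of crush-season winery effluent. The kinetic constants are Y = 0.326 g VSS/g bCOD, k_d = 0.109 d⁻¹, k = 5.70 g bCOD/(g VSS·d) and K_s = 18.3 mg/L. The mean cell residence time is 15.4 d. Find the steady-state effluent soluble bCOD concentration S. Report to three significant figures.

From the Monod/SRT balance for a CMAS, S = K_s·(1+k_d θ_c)/[θ_c·(Y k − k_d) − 1] = 18.3 × (1 + 0.109 × 15.4) / [15.4 × (0.326 × 5.70 − 0.109) − 1] = 49.02 / 25.94 = 1.890 mg/L.

S ≈ 1.89 mg/L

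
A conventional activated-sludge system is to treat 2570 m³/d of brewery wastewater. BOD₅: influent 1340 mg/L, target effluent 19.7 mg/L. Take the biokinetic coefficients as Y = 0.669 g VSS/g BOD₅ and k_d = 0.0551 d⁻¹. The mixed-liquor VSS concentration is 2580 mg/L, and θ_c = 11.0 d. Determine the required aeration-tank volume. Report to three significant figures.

From the SRT design equation V = Y Q (S₀−S) θ_c / [X (1 + k_d θ_c)] = 0.669 × 2570 × (1340 − 19.7) × 11.0 / [2580 × (1 + 0.0551 × 11.0)] = 2.5×10^7 / 4144 = 6026 m³.

V ≈ 6030 m³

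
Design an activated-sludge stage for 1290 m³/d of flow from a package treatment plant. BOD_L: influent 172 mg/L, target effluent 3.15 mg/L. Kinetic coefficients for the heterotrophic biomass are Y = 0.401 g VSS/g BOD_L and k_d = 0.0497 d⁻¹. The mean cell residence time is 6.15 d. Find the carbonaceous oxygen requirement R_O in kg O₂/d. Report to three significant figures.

R_O ≈ 123 kg O₂/d

The observed yield is Y_obs = Y/(1 + k_d·θ_c) = 0.401 / (1 + 0.0497 × 6.15) = 0.401 / 1.306 = 0.3071 g VSS per g BOD_L removed.
Q·(S₀ − S) = 1290 × (172 − 3.15) × 10⁻³ = 217.8 kg/d removed.
Biomass synthesised: P_X = Y_obs × 217.8 = 66.90 kg VSS/d.
Carbonaceous O₂ demand = substrate oxidised − cell-mass equivalent = 217.8 − 1.42 × 66.90 = 122.8 kg O₂/d.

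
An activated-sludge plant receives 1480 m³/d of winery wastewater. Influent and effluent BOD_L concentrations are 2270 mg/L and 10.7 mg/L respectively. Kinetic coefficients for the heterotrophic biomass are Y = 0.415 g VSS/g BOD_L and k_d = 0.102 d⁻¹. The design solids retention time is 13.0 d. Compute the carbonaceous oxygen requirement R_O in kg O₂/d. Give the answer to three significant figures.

R_O ≈ 2500 kg O₂/d

Observed yield with endogenous decay: Y_obs = Y / (1 + k_d·θ_c) = 0.415 / (1 + 0.102 × 13.0) = 0.415 / 2.326 = 0.1784 g VSS/g BOD_L.
ΔS = 2270 − 10.7 = 2259 mg/L, so the substrate removal rate is 1480 × 2259/1000 = 3344 kg BOD_L/d.
P_X = Y_obs·Q·(S₀ − S) = 0.1784 × 3344 = 596.6 kg VSS/d.
Carbonaceous O₂ demand = substrate oxidised − cell-mass equivalent = 3344 − 1.42 × 596.6 = 2497 kg O₂/d.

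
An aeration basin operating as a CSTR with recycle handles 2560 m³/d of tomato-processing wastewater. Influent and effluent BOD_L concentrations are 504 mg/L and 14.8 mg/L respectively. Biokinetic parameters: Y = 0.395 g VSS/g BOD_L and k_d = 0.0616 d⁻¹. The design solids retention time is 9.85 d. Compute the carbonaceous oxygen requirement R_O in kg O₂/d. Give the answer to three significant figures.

R_O ≈ 815 kg O₂/d

Y_obs = Y / (1 + k_d θ_c) = 0.395 / (1 + 0.0616 × 9.85) = 0.395 / 1.607 = 0.2458.
ΔS = 504 − 14.8 = 489.2 mg/L, so the substrate removal rate is 2560 × 489.2/1000 = 1252 kg BOD_L/d.
Biomass synthesised: P_X = Y_obs × 1252 = 307.9 kg VSS/d.
Carbonaceous O₂ demand = substrate oxidised − cell-mass equivalent = 1252 − 1.42 × 307.9 = 815.2 kg O₂/d.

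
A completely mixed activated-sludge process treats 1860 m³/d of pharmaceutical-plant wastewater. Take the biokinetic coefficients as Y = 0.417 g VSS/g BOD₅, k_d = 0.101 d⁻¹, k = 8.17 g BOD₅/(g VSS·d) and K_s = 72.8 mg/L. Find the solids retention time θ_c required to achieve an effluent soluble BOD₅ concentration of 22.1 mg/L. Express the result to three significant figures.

Specific growth rate at S = 22.1 mg/L: μ = YkS/(K_s+S) = 0.417·8.17·22.1/(72.8+22.1) = 0.7934 d⁻¹.
Then 1/θ_c = μ − k_d = 0.7934 − 0.101 = 0.6924 d⁻¹, giving θ_c = 1.444 d.

θ_c ≈ 1.44 d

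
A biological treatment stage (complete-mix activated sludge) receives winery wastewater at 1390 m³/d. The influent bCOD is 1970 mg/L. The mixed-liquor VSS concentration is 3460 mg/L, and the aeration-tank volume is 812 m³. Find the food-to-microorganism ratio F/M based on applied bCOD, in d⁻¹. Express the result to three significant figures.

Food-to-microorganism ratio F/M = Q S₀ / (V X) = 1390 × 1970 / (812.0 × 3460) = 0.9747 d⁻¹.

F/M ≈ 0.975 d⁻¹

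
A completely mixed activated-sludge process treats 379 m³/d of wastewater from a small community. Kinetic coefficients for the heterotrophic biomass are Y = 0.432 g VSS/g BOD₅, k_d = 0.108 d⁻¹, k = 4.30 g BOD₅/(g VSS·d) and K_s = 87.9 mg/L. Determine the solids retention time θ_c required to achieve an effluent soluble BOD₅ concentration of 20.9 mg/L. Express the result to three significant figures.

θ_c ≈ 4.02 d

At the target effluent, Y k S/(K_s+S) = 0.432×4.30×20.9/108.8 = 0.3568 d⁻¹.
Then 1/θ_c = μ − k_d = 0.3568 − 0.108 = 0.2488 d⁻¹, giving θ_c = 4.019 d.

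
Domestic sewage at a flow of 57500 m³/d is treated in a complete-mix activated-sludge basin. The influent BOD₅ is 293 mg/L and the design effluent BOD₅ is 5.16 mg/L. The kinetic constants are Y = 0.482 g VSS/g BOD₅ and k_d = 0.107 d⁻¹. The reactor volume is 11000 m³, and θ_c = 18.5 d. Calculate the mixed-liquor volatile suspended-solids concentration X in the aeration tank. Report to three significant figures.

From V·X·(1 + k_d·θ_c) = Y·Q·(S₀ − S)·θ_c: X = 0.482 × 57500 × (293 − 5.16) × 18.5 / [11000 × (1 + 0.107 × 18.5)] = 4503 mg/L.

X ≈ 4500 mg/L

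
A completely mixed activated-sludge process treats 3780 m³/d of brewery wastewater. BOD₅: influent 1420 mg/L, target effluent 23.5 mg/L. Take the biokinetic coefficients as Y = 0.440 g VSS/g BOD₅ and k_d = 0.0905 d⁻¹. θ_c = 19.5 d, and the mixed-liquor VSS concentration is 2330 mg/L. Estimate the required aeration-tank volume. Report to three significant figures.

V ≈ 7030 m³

Rearranging the biomass balance for a CMAS with decay, V = Y·Q·ΔS·θ_c / [X·(1+k_d θ_c)] = 0.440 × 3780 × (1420 − 23.5) × 19.5 / [2330 × (1 + 0.0905 × 19.5)] = 4.53×10^7 / 6442 = 7031 m³.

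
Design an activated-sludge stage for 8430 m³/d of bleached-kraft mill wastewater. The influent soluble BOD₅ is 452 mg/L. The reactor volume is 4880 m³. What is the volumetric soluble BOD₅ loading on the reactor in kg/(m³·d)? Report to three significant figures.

Volumetric loading L_v = Q·S₀ / V = 8430 × 452 g/m³ / 4880 m³ = 780.8 g/(m³·d) = 0.7808 kg soluble BOD₅/(m³·d).

L_v ≈ 0.781 kg soluble BOD₅/(m³·d)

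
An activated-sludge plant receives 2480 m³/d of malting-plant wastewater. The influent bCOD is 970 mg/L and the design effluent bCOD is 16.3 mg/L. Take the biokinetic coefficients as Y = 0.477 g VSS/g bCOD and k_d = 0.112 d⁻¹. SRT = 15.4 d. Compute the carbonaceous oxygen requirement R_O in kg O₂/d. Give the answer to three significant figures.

R_O ≈ 1780 kg O₂/d

The observed yield is Y_obs = Y/(1 + k_d·θ_c) = 0.477 / (1 + 0.112 × 15.4) = 0.477 / 2.725 = 0.1751 g VSS per g bCOD removed.
Mass of bCOD removed per day: Q(S₀ − S) = 2480 × 953.7 g/m³ = 2365 kg/d.
Biomass synthesised: P_X = Y_obs × 2365 = 414.0 kg VSS/d.
R_O = Q·(S₀ − S) − 1.42·P_X = 2365 − 1.42 × 414.0 = 1777 kg O₂/d.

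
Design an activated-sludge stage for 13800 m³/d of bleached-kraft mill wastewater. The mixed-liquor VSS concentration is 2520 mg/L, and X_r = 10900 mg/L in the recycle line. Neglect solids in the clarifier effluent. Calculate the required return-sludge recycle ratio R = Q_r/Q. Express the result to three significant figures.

R ≈ 0.301

R = Q_r/Q = X/(X_r − X) = 2520 / (10900 − 2520) = 0.3007.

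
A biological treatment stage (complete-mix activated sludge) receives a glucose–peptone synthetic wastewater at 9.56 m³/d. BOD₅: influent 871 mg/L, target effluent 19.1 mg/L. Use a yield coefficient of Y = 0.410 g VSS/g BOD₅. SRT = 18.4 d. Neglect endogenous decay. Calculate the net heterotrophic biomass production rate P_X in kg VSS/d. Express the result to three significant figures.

With endogenous decay neglected, the observed yield equals the true yield: Y_obs = Y = 0.410 g VSS/g BOD₅.
Substrate removed = Q·(S₀ − S) = 9.56 m³/d × (871 − 19.1) g/m³ = 8.14×10^3 g/d = 8.144 kg/d.
So the net sludge growth is P_X = 0.4100 × 8.144 = 3.339 kg VSS/d.

P_X ≈ 3.34 kg VSS/d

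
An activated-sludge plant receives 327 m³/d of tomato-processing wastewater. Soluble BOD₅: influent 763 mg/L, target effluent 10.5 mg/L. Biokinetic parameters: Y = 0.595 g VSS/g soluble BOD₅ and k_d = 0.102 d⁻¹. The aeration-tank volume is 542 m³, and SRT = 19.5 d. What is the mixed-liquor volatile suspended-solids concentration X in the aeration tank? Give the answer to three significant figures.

X ≈ 1760 mg/L

From V·X·(1 + k_d·θ_c) = Y·Q·(S₀ − S)·θ_c: X = 0.595 × 327 × (763 − 10.5) × 19.5 / [542 × (1 + 0.102 × 19.5)] = 1762 mg/L.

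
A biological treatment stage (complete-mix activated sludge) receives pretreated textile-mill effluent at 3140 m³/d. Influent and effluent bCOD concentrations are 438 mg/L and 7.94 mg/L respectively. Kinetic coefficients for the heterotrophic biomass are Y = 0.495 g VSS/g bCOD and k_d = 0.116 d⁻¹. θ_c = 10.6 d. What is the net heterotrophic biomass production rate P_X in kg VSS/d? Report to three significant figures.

Y_obs = Y / (1 + k_d θ_c) = 0.495 / (1 + 0.116 × 10.6) = 0.495 / 2.230 = 0.2220.
Q·(S₀ − S) = 3140 × (438 − 7.94) × 10⁻³ = 1350 kg/d removed.
Biomass produced: P_X = Y_obs·Q·ΔS = 0.2220 × 1350 ≈ 299.8 kg VSS/d.

P_X ≈ 300 kg VSS/d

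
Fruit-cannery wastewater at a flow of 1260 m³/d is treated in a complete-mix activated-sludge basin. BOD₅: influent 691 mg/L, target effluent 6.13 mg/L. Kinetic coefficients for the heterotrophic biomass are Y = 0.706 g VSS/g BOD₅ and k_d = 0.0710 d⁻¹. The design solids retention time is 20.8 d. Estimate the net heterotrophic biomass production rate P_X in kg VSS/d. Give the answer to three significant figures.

P_X ≈ 246 kg VSS/d

Observed yield with endogenous decay: Y_obs = Y / (1 + k_d·θ_c) = 0.706 / (1 + 0.0710 × 20.8) = 0.706 / 2.477 = 0.2850 g VSS/g BOD₅.
Mass of BOD₅ removed per day: Q(S₀ − S) = 1260 × 684.9 g/m³ = 862.9 kg/d.
Biomass produced: P_X = Y_obs·Q·ΔS = 0.2850 × 862.9 ≈ 246.0 kg VSS/d.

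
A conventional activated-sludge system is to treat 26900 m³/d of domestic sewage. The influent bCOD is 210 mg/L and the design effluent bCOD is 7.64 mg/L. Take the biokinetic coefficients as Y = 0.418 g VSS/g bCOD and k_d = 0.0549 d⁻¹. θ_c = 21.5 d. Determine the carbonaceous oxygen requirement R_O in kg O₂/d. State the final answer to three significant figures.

The observed yield is Y_obs = Y/(1 + k_d·θ_c) = 0.418 / (1 + 0.0549 × 21.5) = 0.418 / 2.180 = 0.1917 g VSS per g bCOD removed.
Substrate removed = Q·(S₀ − S) = 26900 m³/d × (210 − 7.64) g/m³ = 5.44×10^6 g/d = 5443 kg/d.
Net sludge production P_X = 0.1917 × 5443 = 1044 kg VSS/d.
R_O = Q·ΔS − 1.42 P_X = 5443 − 1482 = 3962 kg O₂/d.

R_O ≈ 3960 kg O₂/d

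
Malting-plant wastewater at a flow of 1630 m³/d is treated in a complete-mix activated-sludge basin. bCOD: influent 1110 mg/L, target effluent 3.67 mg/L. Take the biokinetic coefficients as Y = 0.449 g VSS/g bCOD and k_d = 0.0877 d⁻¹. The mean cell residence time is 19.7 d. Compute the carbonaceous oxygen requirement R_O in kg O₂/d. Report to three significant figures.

R_O ≈ 1380 kg O₂/d

Y_obs = Y / (1 + k_d θ_c) = 0.449 / (1 + 0.0877 × 19.7) = 0.449 / 2.728 = 0.1646.
Substrate removed = Q·(S₀ − S) = 1630 m³/d × (1110 − 3.67) g/m³ = 1.8×10^6 g/d = 1803 kg/d.
Biomass synthesised: P_X = Y_obs × 1803 = 296.8 kg VSS/d.
Carbonaceous O₂ demand = substrate oxidised − cell-mass equivalent = 1803 − 1.42 × 296.8 = 1382 kg O₂/d.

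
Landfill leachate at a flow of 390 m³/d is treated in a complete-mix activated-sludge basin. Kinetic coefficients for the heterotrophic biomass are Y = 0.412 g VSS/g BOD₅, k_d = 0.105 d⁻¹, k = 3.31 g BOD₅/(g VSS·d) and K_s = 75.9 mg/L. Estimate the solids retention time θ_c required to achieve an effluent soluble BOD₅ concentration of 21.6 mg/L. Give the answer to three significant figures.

From 1/θ_c = Y·k·S/(K_s + S) − k_d: Y·k·S/(K_s+S) = 0.412 × 3.31 × 21.6 / (75.9 + 21.6) = 0.3021 d⁻¹.
1/θ_c = 0.3021 − 0.105 = 0.1971 d⁻¹, so θ_c = 5.073 d.

θ_c ≈ 5.07 d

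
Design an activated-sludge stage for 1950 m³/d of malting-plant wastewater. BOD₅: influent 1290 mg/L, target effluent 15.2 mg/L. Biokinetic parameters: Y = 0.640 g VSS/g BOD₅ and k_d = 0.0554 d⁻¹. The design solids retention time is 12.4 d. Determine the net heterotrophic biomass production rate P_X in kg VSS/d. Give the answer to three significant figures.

P_X ≈ 943 kg VSS/d

Y_obs = Y / (1 + k_d θ_c) = 0.640 / (1 + 0.0554 × 12.4) = 0.640 / 1.687 = 0.3794.
ΔS = 1290 − 15.2 = 1275 mg/L, so the substrate removal rate is 1950 × 1275/1000 = 2486 kg BOD₅/d.
Net biomass production P_X = Y_obs × Q·(S₀ − S) = 0.3794 × 2486 = 943.1 kg VSS/d.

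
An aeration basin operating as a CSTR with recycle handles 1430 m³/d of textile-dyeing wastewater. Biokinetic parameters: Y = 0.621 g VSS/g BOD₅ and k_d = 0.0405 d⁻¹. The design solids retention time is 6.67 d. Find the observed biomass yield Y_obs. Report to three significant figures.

Observed yield with endogenous decay: Y_obs = Y / (1 + k_d·θ_c) = 0.621 / (1 + 0.0405 × 6.67) = 0.621 / 1.270 = 0.4889 g VSS/g BOD₅.

Y_obs ≈ 0.489 g VSS/g BOD₅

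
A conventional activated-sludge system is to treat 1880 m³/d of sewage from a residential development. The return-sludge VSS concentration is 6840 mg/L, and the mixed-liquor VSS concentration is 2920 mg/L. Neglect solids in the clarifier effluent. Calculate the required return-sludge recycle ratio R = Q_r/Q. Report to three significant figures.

Solids balance on the clarifier gives (1+R)X = R·X_r, so R = X/(X_r − X) = 2920 / (6840 − 2920) = 0.7449.

R ≈ 0.745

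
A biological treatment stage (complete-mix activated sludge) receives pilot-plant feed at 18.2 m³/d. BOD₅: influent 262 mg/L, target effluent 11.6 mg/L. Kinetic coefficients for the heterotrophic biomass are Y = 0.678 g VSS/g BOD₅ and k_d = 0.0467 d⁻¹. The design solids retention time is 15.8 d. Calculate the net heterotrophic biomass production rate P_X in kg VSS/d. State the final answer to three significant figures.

The observed yield is Y_obs = Y/(1 + k_d·θ_c) = 0.678 / (1 + 0.0467 × 15.8) = 0.678 / 1.738 = 0.3901 g VSS per g BOD₅ removed.
Mass of BOD₅ removed per day: Q(S₀ − S) = 18.2 × 250.4 g/m³ = 4.557 kg/d.
Biomass produced: P_X = Y_obs·Q·ΔS = 0.3901 × 4.557 ≈ 1.778 kg VSS/d.

P_X ≈ 1.78 kg VSS/d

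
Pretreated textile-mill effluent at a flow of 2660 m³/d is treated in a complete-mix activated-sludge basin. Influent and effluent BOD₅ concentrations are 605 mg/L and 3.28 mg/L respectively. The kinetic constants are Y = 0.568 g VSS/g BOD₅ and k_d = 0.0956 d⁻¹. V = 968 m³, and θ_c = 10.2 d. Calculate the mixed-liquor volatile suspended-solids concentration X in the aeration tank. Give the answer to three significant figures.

X ≈ 4850 mg/L

Solving the biomass balance for X: X = Y Q (S₀−S) θ_c / [V (1+k_d θ_c)] = 0.568 × 2660 × (605 − 3.28) × 10.2 / [968 × (1 + 0.0956 × 10.2)] = 4850 mg/L.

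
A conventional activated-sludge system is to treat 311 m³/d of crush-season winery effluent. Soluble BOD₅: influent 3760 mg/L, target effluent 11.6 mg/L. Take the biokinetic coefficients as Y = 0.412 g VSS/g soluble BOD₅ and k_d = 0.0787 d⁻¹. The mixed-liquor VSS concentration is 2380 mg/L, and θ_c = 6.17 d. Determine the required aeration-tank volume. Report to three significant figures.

Rearranging the biomass balance for a CMAS with decay, V = Y·Q·ΔS·θ_c / [X·(1+k_d θ_c)] = 0.412 × 311 × (3760 − 11.6) × 6.17 / [2380 × (1 + 0.0787 × 6.17)] = 2.96×10^6 / 3536 = 838.1 m³.

V ≈ 838 m³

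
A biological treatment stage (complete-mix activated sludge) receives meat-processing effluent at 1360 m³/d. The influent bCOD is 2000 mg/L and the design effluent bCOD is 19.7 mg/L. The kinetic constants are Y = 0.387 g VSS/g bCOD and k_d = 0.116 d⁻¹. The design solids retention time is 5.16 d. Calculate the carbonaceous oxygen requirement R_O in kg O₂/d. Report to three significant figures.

Observed yield with endogenous decay: Y_obs = Y / (1 + k_d·θ_c) = 0.387 / (1 + 0.116 × 5.16) = 0.387 / 1.599 = 0.2421 g VSS/g bCOD.
Q·(S₀ − S) = 1360 × (2000 − 19.7) × 10⁻³ = 2693 kg/d removed.
Biomass synthesised: P_X = Y_obs × 2693 = 652.0 kg VSS/d.
R_O = Q·ΔS − 1.42 P_X = 2693 − 925.8 = 1767 kg O₂/d.

R_O ≈ 1770 kg O₂/d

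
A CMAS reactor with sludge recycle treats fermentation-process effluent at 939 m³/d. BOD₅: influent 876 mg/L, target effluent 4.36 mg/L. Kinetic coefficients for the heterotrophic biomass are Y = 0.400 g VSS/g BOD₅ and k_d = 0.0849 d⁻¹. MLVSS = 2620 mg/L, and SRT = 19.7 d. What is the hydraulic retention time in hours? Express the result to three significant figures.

τ ≈ 23.5 h

From the SRT design equation V = Y Q (S₀−S) θ_c / [X (1 + k_d θ_c)] = 0.400 × 939 × (876 − 4.36) × 19.7 / [2620 × (1 + 0.0849 × 19.7)] = 6.45×10^6 / 7002 = 921.1 m³.
Hydraulic retention time τ = V/Q = 921.1 / 939 = 0.9809 d = 23.54 h.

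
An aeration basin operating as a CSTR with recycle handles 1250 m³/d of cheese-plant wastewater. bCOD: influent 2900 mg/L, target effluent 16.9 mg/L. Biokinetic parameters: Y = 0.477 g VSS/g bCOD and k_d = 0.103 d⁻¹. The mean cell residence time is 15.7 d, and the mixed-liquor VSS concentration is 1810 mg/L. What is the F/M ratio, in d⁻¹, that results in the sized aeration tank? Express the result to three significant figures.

F/M ≈ 0.352 d⁻¹

Steady-state biomass mass balance: V·X·(1 + k_d·θ_c) = Y·Q·(S₀ − S)·θ_c, so V = 0.477 × 1250 × (2900 − 16.9) × 15.7 / [1810 × (1 + 0.103 × 15.7)] = 2.7×10^7 / 4737 = 5698 m³.
Food-to-microorganism ratio F/M = Q S₀ / (V X) = 1250 × 2900 / (5698 × 1810) = 0.3515 d⁻¹.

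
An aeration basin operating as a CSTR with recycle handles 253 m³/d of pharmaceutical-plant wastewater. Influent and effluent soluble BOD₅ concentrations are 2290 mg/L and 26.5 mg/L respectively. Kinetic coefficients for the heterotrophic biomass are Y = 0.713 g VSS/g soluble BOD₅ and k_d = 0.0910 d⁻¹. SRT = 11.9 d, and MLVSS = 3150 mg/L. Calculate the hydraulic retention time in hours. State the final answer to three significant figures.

Steady-state biomass mass balance: V·X·(1 + k_d·θ_c) = Y·Q·(S₀ − S)·θ_c, so V = 0.713 × 253 × (2290 − 26.5) × 11.9 / [3150 × (1 + 0.0910 × 11.9)] = 4.86×10^6 / 6561 = 740.6 m³.
Hydraulic retention time τ = V/Q = 740.6 / 253 = 2.927 d = 70.25 h.

τ ≈ 70.3 h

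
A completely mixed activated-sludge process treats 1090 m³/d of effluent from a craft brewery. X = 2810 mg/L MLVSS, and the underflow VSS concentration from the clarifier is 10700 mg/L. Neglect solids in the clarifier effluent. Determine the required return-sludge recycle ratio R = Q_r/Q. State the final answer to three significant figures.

R ≈ 0.356

Solids balance on the clarifier gives (1+R)X = R·X_r, so R = X/(X_r − X) = 2810 / (10700 − 2810) = 0.3561.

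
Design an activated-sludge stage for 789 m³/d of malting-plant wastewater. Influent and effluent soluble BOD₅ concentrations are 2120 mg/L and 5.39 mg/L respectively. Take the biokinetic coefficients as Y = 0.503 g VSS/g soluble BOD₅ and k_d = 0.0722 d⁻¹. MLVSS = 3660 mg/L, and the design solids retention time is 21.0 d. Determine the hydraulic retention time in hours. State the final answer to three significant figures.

τ ≈ 58.2 h

From the SRT design equation V = Y Q (S₀−S) θ_c / [X (1 + k_d θ_c)] = 0.503 × 789 × (2120 − 5.39) × 21.0 / [3660 × (1 + 0.0722 × 21.0)] = 1.76×10^7 / 9209 = 1914 m³.
Hydraulic retention time τ = V/Q = 1914 / 789 = 2.425 d = 58.21 h.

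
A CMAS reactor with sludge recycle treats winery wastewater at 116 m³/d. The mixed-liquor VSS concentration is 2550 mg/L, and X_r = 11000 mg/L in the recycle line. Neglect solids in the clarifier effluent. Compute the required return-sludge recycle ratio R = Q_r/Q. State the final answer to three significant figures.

Solids balance on the clarifier gives (1+R)X = R·X_r, so R = X/(X_r − X) = 2550 / (11000 − 2550) = 0.3018.

R ≈ 0.302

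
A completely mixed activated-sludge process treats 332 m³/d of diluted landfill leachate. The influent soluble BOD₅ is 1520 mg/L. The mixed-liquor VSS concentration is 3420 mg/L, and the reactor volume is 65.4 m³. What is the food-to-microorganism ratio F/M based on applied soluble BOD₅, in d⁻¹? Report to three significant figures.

F/M = Q·S₀ / (V·X) = 332 × 1520 / (65.40 × 3420) = 2.256 g soluble BOD₅·(g VSS·d)⁻¹.

F/M ≈ 2.26 d⁻¹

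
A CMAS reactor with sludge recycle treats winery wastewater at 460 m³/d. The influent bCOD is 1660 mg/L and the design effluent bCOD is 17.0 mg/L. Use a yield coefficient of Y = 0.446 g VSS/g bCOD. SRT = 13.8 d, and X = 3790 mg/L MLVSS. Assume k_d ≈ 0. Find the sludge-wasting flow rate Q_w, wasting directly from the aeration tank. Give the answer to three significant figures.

Q_w ≈ 88.9 m³/d

With k_d = 0 the design equation reduces to V = Y Q (S₀−S) θ_c / X = 0.446 × 460 × (1660 − 17.0) × 13.8 / 3790 = 1227 m³.
For wasting at MLVSS concentration, Q_w = V/θ_c = 1227/13.8 = 88.94 m³/d.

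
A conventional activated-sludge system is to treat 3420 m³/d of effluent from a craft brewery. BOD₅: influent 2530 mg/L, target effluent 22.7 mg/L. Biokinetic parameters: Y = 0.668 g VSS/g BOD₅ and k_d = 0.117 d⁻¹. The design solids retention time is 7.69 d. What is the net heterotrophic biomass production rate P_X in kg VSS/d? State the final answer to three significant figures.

P_X ≈ 3020 kg VSS/d

Y_obs = Y / (1 + k_d θ_c) = 0.668 / (1 + 0.117 × 7.69) = 0.668 / 1.900 = 0.3516.
ΔS = 2530 − 22.7 = 2507 mg/L, so the substrate removal rate is 3420 × 2507/1000 = 8575 kg BOD₅/d.
Biomass produced: P_X = Y_obs·Q·ΔS = 0.3516 × 8575 ≈ 3015 kg VSS/d.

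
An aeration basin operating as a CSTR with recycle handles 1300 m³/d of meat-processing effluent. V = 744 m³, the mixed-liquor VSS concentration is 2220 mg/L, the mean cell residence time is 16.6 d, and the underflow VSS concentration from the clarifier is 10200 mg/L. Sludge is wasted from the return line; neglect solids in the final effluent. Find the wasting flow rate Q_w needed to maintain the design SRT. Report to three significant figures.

Q_w ≈ 9.75 m³/d

Q_w = (V·X)/(θ_c X_r) = 744.0 × 2220 / (16.6 × 10200) = 9.755 m³/d.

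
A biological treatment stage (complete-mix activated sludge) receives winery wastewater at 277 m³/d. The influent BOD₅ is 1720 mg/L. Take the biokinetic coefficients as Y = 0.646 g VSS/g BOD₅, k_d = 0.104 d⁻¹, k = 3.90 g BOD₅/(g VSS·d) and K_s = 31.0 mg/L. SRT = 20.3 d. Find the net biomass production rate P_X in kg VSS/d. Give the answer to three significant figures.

P_X ≈ 98.8 kg VSS/d

Effluent substrate depends only on kinetics and SRT: S = K_s(1 + k_d θ_c) / [θ_c(Yk − k_d) − 1] = 31.0 × (1 + 0.104 × 20.3) / [20.3 × (0.646 × 3.90 − 0.104) − 1] = 96.45 / 48.03 = 2.008 mg/L.
Observed yield with endogenous decay: Y_obs = Y / (1 + k_d·θ_c) = 0.646 / (1 + 0.104 × 20.3) = 0.646 / 3.111 = 0.2076 g VSS/g BOD₅.
Q·(S₀ − S) = 277 × (1720 − 2.01) × 10⁻³ = 475.9 kg/d removed.
Biomass produced: P_X = Y_obs·Q·ΔS = 0.2076 × 475.9 ≈ 98.81 kg VSS/d.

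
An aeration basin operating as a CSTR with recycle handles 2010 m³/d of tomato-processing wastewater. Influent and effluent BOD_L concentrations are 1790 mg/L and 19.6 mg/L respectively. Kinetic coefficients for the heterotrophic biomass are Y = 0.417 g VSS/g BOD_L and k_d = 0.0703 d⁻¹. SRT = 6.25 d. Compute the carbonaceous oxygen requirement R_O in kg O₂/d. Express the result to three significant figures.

The observed yield is Y_obs = Y/(1 + k_d·θ_c) = 0.417 / (1 + 0.0703 × 6.25) = 0.417 / 1.439 = 0.2897 g VSS per g BOD_L removed.
ΔS = 1790 − 19.6 = 1770 mg/L, so the substrate removal rate is 2010 × 1770/1000 = 3559 kg BOD_L/d.
Biomass synthesised: P_X = Y_obs × 3559 = 1031 kg VSS/d.
Carbonaceous O₂ demand = substrate oxidised − cell-mass equivalent = 3559 − 1.42 × 1031 = 2095 kg O₂/d.

R_O ≈ 2090 kg O₂/d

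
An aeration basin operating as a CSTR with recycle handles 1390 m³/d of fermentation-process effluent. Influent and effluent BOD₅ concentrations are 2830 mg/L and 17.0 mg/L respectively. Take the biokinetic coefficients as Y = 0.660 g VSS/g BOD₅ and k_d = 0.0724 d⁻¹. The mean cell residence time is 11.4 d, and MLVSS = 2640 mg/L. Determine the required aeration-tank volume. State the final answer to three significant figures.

From the SRT design equation V = Y Q (S₀−S) θ_c / [X (1 + k_d θ_c)] = 0.660 × 1390 × (2830 − 17.0) × 11.4 / [2640 × (1 + 0.0724 × 11.4)] = 2.94×10^7 / 4819 = 6105 m³.

V ≈ 6100 m³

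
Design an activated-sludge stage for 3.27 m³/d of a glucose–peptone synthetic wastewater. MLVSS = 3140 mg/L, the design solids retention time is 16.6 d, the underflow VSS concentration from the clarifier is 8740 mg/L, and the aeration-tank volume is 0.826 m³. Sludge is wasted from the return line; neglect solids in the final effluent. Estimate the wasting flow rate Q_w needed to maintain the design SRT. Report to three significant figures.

Q_w ≈ 0.0179 m³/d

Wasting from the return line (neglecting effluent solids): Q_w = V·X / (θ_c·X_r) = 0.8260 × 3140 / (16.6 × 8740) = 0.01788 m³/d.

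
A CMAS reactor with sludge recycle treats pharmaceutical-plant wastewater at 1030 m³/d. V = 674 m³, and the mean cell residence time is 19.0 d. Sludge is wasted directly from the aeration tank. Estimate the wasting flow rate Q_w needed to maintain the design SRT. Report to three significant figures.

Wasting from the aeration tank: Q_w = V / θ_c = 674.0 / 19.0 = 35.47 m³/d.

Q_w ≈ 35.5 m³/d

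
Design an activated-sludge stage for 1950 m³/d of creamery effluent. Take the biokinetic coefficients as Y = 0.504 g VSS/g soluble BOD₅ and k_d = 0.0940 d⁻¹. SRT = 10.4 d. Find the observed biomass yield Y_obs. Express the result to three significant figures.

Y_obs ≈ 0.255 g VSS/g soluble BOD₅

Y_obs = Y / (1 + k_d θ_c) = 0.504 / (1 + 0.0940 × 10.4) = 0.504 / 1.978 = 0.2549.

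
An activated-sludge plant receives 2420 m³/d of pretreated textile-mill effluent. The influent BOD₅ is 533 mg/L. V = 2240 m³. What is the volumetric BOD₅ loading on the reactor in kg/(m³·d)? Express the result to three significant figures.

L_v = Q S₀ / V = 2420 × 533 × 10⁻³ / 2240 = 0.5758 kg/(m³·d).

L_v ≈ 0.576 kg BOD₅/(m³·d)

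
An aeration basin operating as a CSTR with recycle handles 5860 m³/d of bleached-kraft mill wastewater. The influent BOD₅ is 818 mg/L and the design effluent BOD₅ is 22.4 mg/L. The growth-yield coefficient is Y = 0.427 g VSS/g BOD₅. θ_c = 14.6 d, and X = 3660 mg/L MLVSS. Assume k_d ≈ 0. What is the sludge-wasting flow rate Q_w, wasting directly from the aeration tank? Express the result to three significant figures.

Q_w ≈ 544 m³/d

Biomass mass balance (decay neglected): V·X = Y·Q·(S₀ − S)·θ_c, so V = 0.427 × 5860 × (818 − 22.4) × 14.6 / 3660 = 7941 m³.
Wasting from the aeration tank: Q_w = V / θ_c = 7941 / 14.6 = 543.9 m³/d.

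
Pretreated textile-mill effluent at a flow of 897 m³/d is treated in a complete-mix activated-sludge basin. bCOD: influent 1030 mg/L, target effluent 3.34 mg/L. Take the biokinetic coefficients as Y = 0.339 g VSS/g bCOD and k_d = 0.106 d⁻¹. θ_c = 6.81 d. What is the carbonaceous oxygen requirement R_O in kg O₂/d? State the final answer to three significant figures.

R_O ≈ 663 kg O₂/d

Observed yield with endogenous decay: Y_obs = Y / (1 + k_d·θ_c) = 0.339 / (1 + 0.106 × 6.81) = 0.339 / 1.722 = 0.1969 g VSS/g bCOD.
Q·(S₀ − S) = 897 × (1030 − 3.34) × 10⁻³ = 920.9 kg/d removed.
Net sludge production P_X = 0.1969 × 920.9 = 181.3 kg VSS/d.
R_O = Q·ΔS − 1.42 P_X = 920.9 − 257.5 = 663.5 kg O₂/d.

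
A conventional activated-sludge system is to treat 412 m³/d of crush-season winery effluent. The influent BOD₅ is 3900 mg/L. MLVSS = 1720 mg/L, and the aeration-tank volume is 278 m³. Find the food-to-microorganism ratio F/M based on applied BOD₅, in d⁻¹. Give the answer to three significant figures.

F/M ≈ 3.36 d⁻¹

F/M = applied load / biomass = Q·S₀/(V·X) = 412 × 3900 / (278.0 × 1720) = 3.360 d⁻¹.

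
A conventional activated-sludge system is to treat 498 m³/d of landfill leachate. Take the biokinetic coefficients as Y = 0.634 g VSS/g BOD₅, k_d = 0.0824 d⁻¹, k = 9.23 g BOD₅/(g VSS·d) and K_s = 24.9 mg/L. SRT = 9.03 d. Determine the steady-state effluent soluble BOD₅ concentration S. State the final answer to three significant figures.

Effluent substrate depends only on kinetics and SRT: S = K_s(1 + k_d θ_c) / [θ_c(Yk − k_d) − 1] = 24.9 × (1 + 0.0824 × 9.03) / [9.03 × (0.634 × 9.23 − 0.0824) − 1] = 43.43 / 51.10 = 0.8499 mg/L.

S ≈ 0.850 mg/L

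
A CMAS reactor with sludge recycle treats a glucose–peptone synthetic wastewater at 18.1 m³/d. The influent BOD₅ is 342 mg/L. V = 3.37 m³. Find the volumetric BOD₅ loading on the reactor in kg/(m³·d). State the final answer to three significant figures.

Applied BOD₅ load per unit volume = Q·S₀/V = (18.1 × 342/1000)/3.370 = 1.837 kg BOD₅·m⁻³·d⁻¹.

L_v ≈ 1.84 kg BOD₅/(m³·d)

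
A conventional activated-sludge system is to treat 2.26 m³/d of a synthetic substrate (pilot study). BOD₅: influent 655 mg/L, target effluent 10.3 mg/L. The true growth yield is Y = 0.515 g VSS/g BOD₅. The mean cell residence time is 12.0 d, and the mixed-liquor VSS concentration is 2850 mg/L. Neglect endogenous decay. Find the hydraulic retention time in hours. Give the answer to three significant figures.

With k_d = 0 the design equation reduces to V = Y Q (S₀−S) θ_c / X = 0.515 × 2.26 × (655 − 10.3) × 12.0 / 2850 = 3.159 m³.
Hydraulic retention time τ = V/Q = 3.159 / 2.26 = 1.398 d = 33.55 h.

τ ≈ 33.6 h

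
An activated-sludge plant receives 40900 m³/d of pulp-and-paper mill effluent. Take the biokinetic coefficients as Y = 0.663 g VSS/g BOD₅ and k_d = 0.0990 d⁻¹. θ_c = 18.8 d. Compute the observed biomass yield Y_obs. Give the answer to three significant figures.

Y_obs ≈ 0.232 g VSS/g BOD₅

Y_obs = Y / (1 + k_d θ_c) = 0.663 / (1 + 0.0990 × 18.8) = 0.663 / 2.861 = 0.2317.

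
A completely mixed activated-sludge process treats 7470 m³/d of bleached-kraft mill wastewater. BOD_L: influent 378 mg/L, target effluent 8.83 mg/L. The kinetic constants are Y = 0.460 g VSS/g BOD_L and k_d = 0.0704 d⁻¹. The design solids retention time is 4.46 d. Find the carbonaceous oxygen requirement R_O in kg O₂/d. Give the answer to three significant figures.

Correct the yield for decay: Y_obs = Y/(1 + k_d θ_c) = 0.460 / (1 + 0.0704 × 4.46) = 0.460 / 1.314 = 0.3501.
Mass of BOD_L removed per day: Q(S₀ − S) = 7470 × 369.2 g/m³ = 2758 kg/d.
P_X = Y_obs·Q·(S₀ − S) = 0.3501 × 2758 = 965.4 kg VSS/d.
Carbonaceous O₂ demand = substrate oxidised − cell-mass equivalent = 2758 − 1.42 × 965.4 = 1387 kg O₂/d.

R_O ≈ 1390 kg O₂/d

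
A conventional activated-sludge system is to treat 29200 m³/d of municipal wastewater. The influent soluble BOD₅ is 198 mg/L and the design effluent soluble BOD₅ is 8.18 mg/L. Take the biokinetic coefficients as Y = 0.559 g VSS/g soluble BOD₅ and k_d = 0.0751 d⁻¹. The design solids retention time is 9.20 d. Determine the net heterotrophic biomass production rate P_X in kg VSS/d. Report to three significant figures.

Observed yield with endogenous decay: Y_obs = Y / (1 + k_d·θ_c) = 0.559 / (1 + 0.0751 × 9.20) = 0.559 / 1.691 = 0.3306 g VSS/g soluble BOD₅.
Substrate removed = Q·(S₀ − S) = 29200 m³/d × (198 − 8.18) g/m³ = 5.54×10^6 g/d = 5543 kg/d.
Net biomass production P_X = Y_obs × Q·(S₀ − S) = 0.3306 × 5543 = 1832 kg VSS/d.

P_X ≈ 1830 kg VSS/d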